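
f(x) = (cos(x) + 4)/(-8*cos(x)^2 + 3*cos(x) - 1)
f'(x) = (-16*sin(x)*cos(x) + 3*sin(x))*(cos(x) + 4)/(-8*cos(x)^2 + 3*cos(x) - 1)^2 - sin(x)/(-8*cos(x)^2 + 3*cos(x) - 1)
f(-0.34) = -0.94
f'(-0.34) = 0.65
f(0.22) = -0.87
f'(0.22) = -0.38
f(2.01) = -0.96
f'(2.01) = 2.53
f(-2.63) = -0.32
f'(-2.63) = -0.33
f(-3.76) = -0.36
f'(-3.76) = 0.45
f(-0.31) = -0.92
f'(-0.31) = 0.58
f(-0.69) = -1.39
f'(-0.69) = 2.21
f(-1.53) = -4.54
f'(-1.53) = -13.06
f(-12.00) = -1.16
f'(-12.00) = -1.44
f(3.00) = -0.25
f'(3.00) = 0.07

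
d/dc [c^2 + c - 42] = 2*c + 1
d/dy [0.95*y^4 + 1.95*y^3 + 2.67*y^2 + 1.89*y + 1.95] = 3.8*y^3 + 5.85*y^2 + 5.34*y + 1.89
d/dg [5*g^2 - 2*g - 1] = 10*g - 2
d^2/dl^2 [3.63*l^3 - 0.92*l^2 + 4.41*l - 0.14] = 21.78*l - 1.84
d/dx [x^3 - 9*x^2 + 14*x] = 3*x^2 - 18*x + 14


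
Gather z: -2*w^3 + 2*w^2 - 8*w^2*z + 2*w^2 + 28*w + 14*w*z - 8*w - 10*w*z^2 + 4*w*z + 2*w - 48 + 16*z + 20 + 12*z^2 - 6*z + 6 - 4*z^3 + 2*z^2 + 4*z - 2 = -2*w^3 + 4*w^2 + 22*w - 4*z^3 + z^2*(14 - 10*w) + z*(-8*w^2 + 18*w + 14) - 24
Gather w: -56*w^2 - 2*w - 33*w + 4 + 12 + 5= -56*w^2 - 35*w + 21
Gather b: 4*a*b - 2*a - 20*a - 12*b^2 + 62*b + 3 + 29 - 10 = -22*a - 12*b^2 + b*(4*a + 62) + 22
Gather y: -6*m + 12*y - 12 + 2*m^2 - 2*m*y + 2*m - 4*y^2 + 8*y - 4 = 2*m^2 - 4*m - 4*y^2 + y*(20 - 2*m) - 16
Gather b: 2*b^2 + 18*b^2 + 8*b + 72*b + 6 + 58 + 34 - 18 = 20*b^2 + 80*b + 80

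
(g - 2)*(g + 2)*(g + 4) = g^3 + 4*g^2 - 4*g - 16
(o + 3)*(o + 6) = o^2 + 9*o + 18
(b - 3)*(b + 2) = b^2 - b - 6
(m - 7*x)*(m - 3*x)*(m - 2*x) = m^3 - 12*m^2*x + 41*m*x^2 - 42*x^3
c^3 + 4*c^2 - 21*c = c*(c - 3)*(c + 7)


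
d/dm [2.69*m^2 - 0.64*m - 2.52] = 5.38*m - 0.64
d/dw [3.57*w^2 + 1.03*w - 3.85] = 7.14*w + 1.03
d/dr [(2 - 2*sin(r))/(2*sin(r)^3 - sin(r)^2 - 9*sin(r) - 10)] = 2*(4*sin(r)^3 - 7*sin(r)^2 + 2*sin(r) + 19)*cos(r)/(-2*sin(r)^3 + sin(r)^2 + 9*sin(r) + 10)^2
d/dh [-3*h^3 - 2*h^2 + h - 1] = -9*h^2 - 4*h + 1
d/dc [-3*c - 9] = -3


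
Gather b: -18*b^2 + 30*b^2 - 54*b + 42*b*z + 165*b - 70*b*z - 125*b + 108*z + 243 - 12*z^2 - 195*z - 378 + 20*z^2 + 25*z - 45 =12*b^2 + b*(-28*z - 14) + 8*z^2 - 62*z - 180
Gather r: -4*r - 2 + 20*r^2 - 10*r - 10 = 20*r^2 - 14*r - 12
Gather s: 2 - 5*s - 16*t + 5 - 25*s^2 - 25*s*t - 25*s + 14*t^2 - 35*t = -25*s^2 + s*(-25*t - 30) + 14*t^2 - 51*t + 7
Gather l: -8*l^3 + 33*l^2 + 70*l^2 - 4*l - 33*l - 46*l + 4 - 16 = -8*l^3 + 103*l^2 - 83*l - 12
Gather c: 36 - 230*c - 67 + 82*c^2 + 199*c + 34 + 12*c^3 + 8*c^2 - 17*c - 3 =12*c^3 + 90*c^2 - 48*c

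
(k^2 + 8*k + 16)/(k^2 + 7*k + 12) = (k + 4)/(k + 3)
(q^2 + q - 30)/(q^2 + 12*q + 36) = (q - 5)/(q + 6)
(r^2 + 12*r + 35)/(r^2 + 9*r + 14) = (r + 5)/(r + 2)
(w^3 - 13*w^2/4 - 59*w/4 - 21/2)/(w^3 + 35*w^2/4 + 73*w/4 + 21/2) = (w - 6)/(w + 6)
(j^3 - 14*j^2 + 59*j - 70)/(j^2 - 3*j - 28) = (j^2 - 7*j + 10)/(j + 4)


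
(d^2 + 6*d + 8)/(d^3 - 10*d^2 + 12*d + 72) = (d + 4)/(d^2 - 12*d + 36)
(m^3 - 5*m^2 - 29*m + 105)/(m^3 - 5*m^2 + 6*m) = (m^2 - 2*m - 35)/(m*(m - 2))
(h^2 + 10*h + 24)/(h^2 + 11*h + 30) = (h + 4)/(h + 5)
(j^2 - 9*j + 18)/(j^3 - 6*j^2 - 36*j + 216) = (j - 3)/(j^2 - 36)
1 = 1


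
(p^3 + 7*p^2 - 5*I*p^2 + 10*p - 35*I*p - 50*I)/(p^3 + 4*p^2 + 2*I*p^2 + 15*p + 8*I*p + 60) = (p^3 + p^2*(7 - 5*I) + p*(10 - 35*I) - 50*I)/(p^3 + p^2*(4 + 2*I) + p*(15 + 8*I) + 60)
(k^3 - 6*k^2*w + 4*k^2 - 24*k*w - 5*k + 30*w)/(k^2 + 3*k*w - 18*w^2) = (k^3 - 6*k^2*w + 4*k^2 - 24*k*w - 5*k + 30*w)/(k^2 + 3*k*w - 18*w^2)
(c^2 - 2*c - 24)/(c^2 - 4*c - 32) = (c - 6)/(c - 8)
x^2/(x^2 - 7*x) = x/(x - 7)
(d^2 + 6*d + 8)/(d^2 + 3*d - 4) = (d + 2)/(d - 1)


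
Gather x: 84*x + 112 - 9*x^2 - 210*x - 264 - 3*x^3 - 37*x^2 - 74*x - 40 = -3*x^3 - 46*x^2 - 200*x - 192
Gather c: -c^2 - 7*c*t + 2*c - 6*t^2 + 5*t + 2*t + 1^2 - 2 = -c^2 + c*(2 - 7*t) - 6*t^2 + 7*t - 1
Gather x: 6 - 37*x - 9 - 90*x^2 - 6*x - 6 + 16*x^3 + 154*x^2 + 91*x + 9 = 16*x^3 + 64*x^2 + 48*x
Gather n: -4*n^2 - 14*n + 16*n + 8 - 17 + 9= -4*n^2 + 2*n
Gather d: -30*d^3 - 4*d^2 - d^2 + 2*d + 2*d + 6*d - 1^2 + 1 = -30*d^3 - 5*d^2 + 10*d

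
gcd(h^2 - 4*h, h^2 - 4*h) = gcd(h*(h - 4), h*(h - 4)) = h^2 - 4*h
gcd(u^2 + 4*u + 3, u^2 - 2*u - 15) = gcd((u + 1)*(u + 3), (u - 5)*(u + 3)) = u + 3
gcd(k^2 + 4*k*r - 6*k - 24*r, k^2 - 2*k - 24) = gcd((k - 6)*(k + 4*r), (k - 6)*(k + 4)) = k - 6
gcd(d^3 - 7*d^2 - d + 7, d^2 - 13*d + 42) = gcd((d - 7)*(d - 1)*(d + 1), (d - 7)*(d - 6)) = d - 7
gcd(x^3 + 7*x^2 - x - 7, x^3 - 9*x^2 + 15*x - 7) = x - 1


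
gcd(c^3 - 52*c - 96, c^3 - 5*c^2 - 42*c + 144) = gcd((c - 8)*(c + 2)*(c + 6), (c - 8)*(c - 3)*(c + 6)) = c^2 - 2*c - 48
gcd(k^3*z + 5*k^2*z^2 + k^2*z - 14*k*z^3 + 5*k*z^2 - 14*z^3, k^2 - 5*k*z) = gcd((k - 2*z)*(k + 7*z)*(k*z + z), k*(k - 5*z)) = 1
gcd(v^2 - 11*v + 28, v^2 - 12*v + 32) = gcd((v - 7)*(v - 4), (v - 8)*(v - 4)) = v - 4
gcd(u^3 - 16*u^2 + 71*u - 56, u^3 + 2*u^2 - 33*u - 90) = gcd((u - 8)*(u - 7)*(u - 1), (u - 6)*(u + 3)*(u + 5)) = 1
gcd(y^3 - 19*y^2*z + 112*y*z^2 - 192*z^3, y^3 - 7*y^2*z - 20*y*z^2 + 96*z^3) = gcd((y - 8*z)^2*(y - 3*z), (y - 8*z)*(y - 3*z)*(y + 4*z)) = y^2 - 11*y*z + 24*z^2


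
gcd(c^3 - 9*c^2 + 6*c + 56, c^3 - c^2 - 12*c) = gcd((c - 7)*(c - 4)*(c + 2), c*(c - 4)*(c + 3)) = c - 4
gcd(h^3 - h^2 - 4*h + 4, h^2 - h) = h - 1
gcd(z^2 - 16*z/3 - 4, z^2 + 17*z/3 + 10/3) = z + 2/3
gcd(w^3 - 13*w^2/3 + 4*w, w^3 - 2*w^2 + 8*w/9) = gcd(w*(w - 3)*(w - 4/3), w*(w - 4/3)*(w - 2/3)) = w^2 - 4*w/3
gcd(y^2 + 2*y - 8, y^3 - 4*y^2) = 1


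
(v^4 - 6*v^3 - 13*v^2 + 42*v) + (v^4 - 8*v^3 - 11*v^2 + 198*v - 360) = 2*v^4 - 14*v^3 - 24*v^2 + 240*v - 360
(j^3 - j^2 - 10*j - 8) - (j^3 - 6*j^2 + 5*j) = 5*j^2 - 15*j - 8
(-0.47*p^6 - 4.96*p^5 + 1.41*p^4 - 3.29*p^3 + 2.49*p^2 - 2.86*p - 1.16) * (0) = 0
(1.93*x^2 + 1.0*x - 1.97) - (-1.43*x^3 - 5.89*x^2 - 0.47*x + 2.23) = 1.43*x^3 + 7.82*x^2 + 1.47*x - 4.2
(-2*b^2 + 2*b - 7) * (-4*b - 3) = 8*b^3 - 2*b^2 + 22*b + 21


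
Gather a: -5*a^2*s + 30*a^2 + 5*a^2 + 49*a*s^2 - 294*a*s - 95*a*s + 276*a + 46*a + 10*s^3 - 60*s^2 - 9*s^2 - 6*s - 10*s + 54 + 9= a^2*(35 - 5*s) + a*(49*s^2 - 389*s + 322) + 10*s^3 - 69*s^2 - 16*s + 63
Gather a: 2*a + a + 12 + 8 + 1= 3*a + 21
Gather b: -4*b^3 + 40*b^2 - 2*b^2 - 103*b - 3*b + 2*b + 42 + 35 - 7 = -4*b^3 + 38*b^2 - 104*b + 70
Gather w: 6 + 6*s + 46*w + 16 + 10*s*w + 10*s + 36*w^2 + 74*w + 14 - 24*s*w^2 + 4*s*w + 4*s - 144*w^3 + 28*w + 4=20*s - 144*w^3 + w^2*(36 - 24*s) + w*(14*s + 148) + 40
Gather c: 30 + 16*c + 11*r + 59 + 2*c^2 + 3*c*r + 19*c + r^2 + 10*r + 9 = 2*c^2 + c*(3*r + 35) + r^2 + 21*r + 98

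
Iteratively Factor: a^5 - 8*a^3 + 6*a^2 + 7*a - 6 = (a + 1)*(a^4 - a^3 - 7*a^2 + 13*a - 6) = (a - 1)*(a + 1)*(a^3 - 7*a + 6) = (a - 1)^2*(a + 1)*(a^2 + a - 6) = (a - 2)*(a - 1)^2*(a + 1)*(a + 3)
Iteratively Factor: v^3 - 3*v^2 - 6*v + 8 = (v - 1)*(v^2 - 2*v - 8) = (v - 1)*(v + 2)*(v - 4)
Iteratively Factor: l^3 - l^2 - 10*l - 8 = (l - 4)*(l^2 + 3*l + 2) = (l - 4)*(l + 2)*(l + 1)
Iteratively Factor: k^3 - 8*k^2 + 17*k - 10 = (k - 1)*(k^2 - 7*k + 10) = (k - 5)*(k - 1)*(k - 2)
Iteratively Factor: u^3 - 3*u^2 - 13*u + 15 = (u - 5)*(u^2 + 2*u - 3) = (u - 5)*(u - 1)*(u + 3)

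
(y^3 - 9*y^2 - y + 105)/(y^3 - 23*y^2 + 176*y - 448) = (y^2 - 2*y - 15)/(y^2 - 16*y + 64)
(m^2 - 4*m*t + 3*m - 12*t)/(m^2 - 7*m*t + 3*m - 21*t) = (-m + 4*t)/(-m + 7*t)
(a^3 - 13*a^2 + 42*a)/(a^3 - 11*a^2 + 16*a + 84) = a/(a + 2)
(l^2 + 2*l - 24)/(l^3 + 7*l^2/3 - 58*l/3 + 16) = 3*(l - 4)/(3*l^2 - 11*l + 8)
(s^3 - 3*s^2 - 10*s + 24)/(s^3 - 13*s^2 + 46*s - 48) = (s^2 - s - 12)/(s^2 - 11*s + 24)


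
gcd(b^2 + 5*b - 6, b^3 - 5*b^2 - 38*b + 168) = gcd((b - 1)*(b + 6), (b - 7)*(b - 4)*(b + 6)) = b + 6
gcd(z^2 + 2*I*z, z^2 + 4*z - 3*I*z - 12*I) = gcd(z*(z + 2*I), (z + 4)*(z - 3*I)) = 1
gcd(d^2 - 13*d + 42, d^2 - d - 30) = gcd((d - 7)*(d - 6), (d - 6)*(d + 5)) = d - 6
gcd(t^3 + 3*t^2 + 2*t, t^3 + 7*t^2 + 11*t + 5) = t + 1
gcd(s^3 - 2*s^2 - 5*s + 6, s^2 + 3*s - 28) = 1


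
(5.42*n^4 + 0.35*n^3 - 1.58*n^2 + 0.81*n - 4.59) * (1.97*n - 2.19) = 10.6774*n^5 - 11.1803*n^4 - 3.8791*n^3 + 5.0559*n^2 - 10.8162*n + 10.0521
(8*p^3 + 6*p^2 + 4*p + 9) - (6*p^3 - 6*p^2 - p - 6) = 2*p^3 + 12*p^2 + 5*p + 15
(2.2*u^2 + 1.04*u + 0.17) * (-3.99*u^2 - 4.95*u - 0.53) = -8.778*u^4 - 15.0396*u^3 - 6.9923*u^2 - 1.3927*u - 0.0901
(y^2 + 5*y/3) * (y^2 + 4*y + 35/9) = y^4 + 17*y^3/3 + 95*y^2/9 + 175*y/27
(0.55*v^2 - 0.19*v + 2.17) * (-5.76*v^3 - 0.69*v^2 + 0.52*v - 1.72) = -3.168*v^5 + 0.7149*v^4 - 12.0821*v^3 - 2.5421*v^2 + 1.4552*v - 3.7324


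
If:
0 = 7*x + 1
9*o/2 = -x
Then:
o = 2/63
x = -1/7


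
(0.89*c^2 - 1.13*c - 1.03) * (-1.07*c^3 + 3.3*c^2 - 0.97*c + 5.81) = -0.9523*c^5 + 4.1461*c^4 - 3.4902*c^3 + 2.868*c^2 - 5.5662*c - 5.9843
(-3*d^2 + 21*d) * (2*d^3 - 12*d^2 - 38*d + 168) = -6*d^5 + 78*d^4 - 138*d^3 - 1302*d^2 + 3528*d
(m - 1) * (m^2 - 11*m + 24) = m^3 - 12*m^2 + 35*m - 24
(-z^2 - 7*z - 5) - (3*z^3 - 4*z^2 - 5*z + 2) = -3*z^3 + 3*z^2 - 2*z - 7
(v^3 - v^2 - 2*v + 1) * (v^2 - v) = v^5 - 2*v^4 - v^3 + 3*v^2 - v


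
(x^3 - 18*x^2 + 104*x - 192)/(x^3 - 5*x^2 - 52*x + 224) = (x - 6)/(x + 7)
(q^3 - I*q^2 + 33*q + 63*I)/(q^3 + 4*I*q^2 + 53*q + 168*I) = (q + 3*I)/(q + 8*I)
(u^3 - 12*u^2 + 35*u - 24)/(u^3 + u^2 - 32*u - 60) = (u^3 - 12*u^2 + 35*u - 24)/(u^3 + u^2 - 32*u - 60)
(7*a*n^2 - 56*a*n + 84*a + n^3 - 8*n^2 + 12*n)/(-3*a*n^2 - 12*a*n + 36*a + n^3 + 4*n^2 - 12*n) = (-7*a*n + 42*a - n^2 + 6*n)/(3*a*n + 18*a - n^2 - 6*n)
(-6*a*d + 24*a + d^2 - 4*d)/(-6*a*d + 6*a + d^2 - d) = (d - 4)/(d - 1)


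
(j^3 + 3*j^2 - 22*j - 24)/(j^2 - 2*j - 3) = (j^2 + 2*j - 24)/(j - 3)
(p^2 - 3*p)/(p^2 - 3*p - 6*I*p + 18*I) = p/(p - 6*I)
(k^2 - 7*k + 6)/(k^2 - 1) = (k - 6)/(k + 1)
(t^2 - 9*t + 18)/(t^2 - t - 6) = (t - 6)/(t + 2)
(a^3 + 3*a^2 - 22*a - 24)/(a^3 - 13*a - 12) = (a + 6)/(a + 3)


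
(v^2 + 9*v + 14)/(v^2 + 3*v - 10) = (v^2 + 9*v + 14)/(v^2 + 3*v - 10)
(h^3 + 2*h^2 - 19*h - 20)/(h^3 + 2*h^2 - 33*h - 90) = (h^2 - 3*h - 4)/(h^2 - 3*h - 18)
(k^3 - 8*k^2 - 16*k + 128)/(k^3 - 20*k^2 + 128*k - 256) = (k + 4)/(k - 8)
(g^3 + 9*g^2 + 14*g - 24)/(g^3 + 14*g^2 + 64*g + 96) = (g - 1)/(g + 4)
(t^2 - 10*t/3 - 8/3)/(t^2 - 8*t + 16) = (t + 2/3)/(t - 4)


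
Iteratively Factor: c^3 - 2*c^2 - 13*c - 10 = (c + 1)*(c^2 - 3*c - 10) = (c + 1)*(c + 2)*(c - 5)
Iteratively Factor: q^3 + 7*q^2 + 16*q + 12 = (q + 2)*(q^2 + 5*q + 6) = (q + 2)^2*(q + 3)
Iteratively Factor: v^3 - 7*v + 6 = (v - 1)*(v^2 + v - 6) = (v - 1)*(v + 3)*(v - 2)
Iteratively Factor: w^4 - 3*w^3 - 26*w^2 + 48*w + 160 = (w - 4)*(w^3 + w^2 - 22*w - 40) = (w - 4)*(w + 2)*(w^2 - w - 20) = (w - 4)*(w + 2)*(w + 4)*(w - 5)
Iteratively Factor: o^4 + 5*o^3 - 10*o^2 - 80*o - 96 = (o + 3)*(o^3 + 2*o^2 - 16*o - 32) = (o + 3)*(o + 4)*(o^2 - 2*o - 8) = (o + 2)*(o + 3)*(o + 4)*(o - 4)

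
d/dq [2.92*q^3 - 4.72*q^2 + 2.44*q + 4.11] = 8.76*q^2 - 9.44*q + 2.44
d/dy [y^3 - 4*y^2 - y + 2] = 3*y^2 - 8*y - 1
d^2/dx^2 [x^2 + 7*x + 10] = 2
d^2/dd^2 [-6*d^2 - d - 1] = -12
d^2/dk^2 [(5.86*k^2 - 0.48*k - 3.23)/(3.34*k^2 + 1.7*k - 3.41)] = (1.13686837721616e-13*k^4 - 77.2555360000001*k^3 + 184.255776*k^2 - 142.841112*k + 38.471288)/(37.259704*k^6 + 56.89356*k^5 - 85.163988*k^4 - 111.25888*k^3 + 86.948862*k^2 + 59.30331*k - 39.651821)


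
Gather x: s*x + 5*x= x*(s + 5)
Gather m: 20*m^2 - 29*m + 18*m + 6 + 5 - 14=20*m^2 - 11*m - 3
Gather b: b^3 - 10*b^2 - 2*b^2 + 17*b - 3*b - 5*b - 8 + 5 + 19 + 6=b^3 - 12*b^2 + 9*b + 22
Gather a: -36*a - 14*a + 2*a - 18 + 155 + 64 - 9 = 192 - 48*a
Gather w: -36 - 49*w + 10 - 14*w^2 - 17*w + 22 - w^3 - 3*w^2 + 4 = -w^3 - 17*w^2 - 66*w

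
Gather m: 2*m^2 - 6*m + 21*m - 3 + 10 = 2*m^2 + 15*m + 7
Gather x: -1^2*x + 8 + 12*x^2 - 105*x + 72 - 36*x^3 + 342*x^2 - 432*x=-36*x^3 + 354*x^2 - 538*x + 80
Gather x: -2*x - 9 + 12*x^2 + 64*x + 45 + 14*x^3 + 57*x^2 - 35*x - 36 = 14*x^3 + 69*x^2 + 27*x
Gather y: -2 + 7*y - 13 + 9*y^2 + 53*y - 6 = 9*y^2 + 60*y - 21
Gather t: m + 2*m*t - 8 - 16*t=m + t*(2*m - 16) - 8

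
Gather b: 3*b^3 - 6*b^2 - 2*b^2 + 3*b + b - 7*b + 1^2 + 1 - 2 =3*b^3 - 8*b^2 - 3*b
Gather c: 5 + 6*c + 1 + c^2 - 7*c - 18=c^2 - c - 12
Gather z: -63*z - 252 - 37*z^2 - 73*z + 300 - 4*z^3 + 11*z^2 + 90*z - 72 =-4*z^3 - 26*z^2 - 46*z - 24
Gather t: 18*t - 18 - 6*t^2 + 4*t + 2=-6*t^2 + 22*t - 16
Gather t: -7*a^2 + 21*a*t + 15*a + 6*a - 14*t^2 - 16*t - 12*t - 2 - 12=-7*a^2 + 21*a - 14*t^2 + t*(21*a - 28) - 14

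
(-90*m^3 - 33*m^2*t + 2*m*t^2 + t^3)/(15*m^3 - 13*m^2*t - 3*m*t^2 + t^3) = (-30*m^2 - m*t + t^2)/(5*m^2 - 6*m*t + t^2)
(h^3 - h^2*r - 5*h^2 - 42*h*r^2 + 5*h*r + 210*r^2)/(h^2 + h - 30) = (h^2 - h*r - 42*r^2)/(h + 6)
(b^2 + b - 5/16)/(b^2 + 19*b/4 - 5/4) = (b + 5/4)/(b + 5)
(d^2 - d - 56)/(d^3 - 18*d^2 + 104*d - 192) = (d + 7)/(d^2 - 10*d + 24)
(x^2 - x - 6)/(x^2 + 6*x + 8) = (x - 3)/(x + 4)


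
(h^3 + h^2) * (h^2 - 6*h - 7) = h^5 - 5*h^4 - 13*h^3 - 7*h^2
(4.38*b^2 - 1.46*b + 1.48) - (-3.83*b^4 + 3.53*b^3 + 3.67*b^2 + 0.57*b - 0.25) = 3.83*b^4 - 3.53*b^3 + 0.71*b^2 - 2.03*b + 1.73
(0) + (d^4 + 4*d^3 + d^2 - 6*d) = d^4 + 4*d^3 + d^2 - 6*d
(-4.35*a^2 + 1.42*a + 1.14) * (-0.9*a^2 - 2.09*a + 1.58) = 3.915*a^4 + 7.8135*a^3 - 10.8668*a^2 - 0.139*a + 1.8012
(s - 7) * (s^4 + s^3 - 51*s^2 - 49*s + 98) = s^5 - 6*s^4 - 58*s^3 + 308*s^2 + 441*s - 686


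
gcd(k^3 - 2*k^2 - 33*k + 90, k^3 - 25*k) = k - 5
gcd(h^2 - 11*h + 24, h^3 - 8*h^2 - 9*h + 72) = h^2 - 11*h + 24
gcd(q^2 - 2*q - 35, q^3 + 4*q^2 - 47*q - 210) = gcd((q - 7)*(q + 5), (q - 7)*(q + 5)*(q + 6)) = q^2 - 2*q - 35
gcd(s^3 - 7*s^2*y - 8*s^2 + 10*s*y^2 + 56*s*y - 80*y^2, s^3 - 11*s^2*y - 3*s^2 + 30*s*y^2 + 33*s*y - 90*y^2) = -s + 5*y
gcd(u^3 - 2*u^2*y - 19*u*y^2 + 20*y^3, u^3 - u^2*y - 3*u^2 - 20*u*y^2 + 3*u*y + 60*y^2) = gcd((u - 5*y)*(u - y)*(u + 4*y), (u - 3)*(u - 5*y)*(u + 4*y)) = -u^2 + u*y + 20*y^2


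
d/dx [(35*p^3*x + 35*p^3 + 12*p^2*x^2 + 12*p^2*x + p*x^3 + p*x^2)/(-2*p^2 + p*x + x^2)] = p*(-70*p^4 - 48*p^3*x - 59*p^3 - 29*p^2*x^2 - 74*p^2*x + 2*p*x^3 - 11*p*x^2 + x^4)/(4*p^4 - 4*p^3*x - 3*p^2*x^2 + 2*p*x^3 + x^4)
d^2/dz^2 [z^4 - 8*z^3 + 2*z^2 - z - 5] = 12*z^2 - 48*z + 4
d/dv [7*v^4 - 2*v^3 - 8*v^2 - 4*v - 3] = 28*v^3 - 6*v^2 - 16*v - 4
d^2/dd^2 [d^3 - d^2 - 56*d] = 6*d - 2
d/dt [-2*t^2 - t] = -4*t - 1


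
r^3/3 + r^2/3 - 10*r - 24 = (r/3 + 1)*(r - 6)*(r + 4)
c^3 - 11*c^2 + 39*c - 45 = (c - 5)*(c - 3)^2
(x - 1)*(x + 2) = x^2 + x - 2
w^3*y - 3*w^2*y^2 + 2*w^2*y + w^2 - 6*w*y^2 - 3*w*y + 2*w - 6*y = (w + 2)*(w - 3*y)*(w*y + 1)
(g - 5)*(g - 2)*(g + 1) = g^3 - 6*g^2 + 3*g + 10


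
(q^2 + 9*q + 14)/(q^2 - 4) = (q + 7)/(q - 2)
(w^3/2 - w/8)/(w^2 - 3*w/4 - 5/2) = (4*w^3 - w)/(8*w^2 - 6*w - 20)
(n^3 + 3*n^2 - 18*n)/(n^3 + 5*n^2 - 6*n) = (n - 3)/(n - 1)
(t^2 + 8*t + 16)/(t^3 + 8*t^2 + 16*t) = 1/t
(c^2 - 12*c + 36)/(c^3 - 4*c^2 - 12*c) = (c - 6)/(c*(c + 2))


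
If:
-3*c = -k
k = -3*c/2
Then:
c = 0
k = 0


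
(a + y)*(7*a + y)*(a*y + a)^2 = 7*a^4*y^2 + 14*a^4*y + 7*a^4 + 8*a^3*y^3 + 16*a^3*y^2 + 8*a^3*y + a^2*y^4 + 2*a^2*y^3 + a^2*y^2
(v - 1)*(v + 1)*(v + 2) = v^3 + 2*v^2 - v - 2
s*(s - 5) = s^2 - 5*s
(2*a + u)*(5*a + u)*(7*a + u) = 70*a^3 + 59*a^2*u + 14*a*u^2 + u^3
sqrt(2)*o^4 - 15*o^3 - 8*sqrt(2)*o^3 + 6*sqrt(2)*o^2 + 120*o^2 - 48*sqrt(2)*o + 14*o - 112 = (o - 8)*(o - 7*sqrt(2))*(o - sqrt(2))*(sqrt(2)*o + 1)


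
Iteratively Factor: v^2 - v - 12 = (v + 3)*(v - 4)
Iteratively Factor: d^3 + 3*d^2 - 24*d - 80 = (d + 4)*(d^2 - d - 20) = (d + 4)^2*(d - 5)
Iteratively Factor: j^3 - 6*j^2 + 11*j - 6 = (j - 3)*(j^2 - 3*j + 2) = (j - 3)*(j - 2)*(j - 1)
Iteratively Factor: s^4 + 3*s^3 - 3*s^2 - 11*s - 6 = (s + 1)*(s^3 + 2*s^2 - 5*s - 6) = (s + 1)^2*(s^2 + s - 6) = (s - 2)*(s + 1)^2*(s + 3)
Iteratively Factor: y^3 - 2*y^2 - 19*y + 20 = (y - 1)*(y^2 - y - 20) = (y - 1)*(y + 4)*(y - 5)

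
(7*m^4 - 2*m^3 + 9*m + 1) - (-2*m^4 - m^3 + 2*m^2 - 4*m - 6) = 9*m^4 - m^3 - 2*m^2 + 13*m + 7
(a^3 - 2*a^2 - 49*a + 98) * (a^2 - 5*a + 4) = a^5 - 7*a^4 - 35*a^3 + 335*a^2 - 686*a + 392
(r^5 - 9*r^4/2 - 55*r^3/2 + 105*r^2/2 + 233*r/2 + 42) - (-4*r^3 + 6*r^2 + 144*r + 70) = r^5 - 9*r^4/2 - 47*r^3/2 + 93*r^2/2 - 55*r/2 - 28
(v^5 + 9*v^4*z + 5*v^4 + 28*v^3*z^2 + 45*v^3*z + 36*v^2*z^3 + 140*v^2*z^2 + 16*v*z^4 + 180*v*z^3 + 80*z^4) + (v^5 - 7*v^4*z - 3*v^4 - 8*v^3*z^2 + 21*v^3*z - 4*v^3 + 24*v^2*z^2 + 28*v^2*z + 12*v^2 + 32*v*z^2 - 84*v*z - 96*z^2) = 2*v^5 + 2*v^4*z + 2*v^4 + 20*v^3*z^2 + 66*v^3*z - 4*v^3 + 36*v^2*z^3 + 164*v^2*z^2 + 28*v^2*z + 12*v^2 + 16*v*z^4 + 180*v*z^3 + 32*v*z^2 - 84*v*z + 80*z^4 - 96*z^2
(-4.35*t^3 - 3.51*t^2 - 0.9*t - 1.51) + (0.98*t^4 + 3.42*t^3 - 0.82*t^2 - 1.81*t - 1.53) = 0.98*t^4 - 0.93*t^3 - 4.33*t^2 - 2.71*t - 3.04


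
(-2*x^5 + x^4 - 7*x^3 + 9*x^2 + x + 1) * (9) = -18*x^5 + 9*x^4 - 63*x^3 + 81*x^2 + 9*x + 9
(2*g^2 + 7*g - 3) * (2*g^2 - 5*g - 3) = 4*g^4 + 4*g^3 - 47*g^2 - 6*g + 9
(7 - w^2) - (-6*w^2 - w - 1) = 5*w^2 + w + 8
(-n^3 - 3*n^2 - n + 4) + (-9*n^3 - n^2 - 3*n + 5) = -10*n^3 - 4*n^2 - 4*n + 9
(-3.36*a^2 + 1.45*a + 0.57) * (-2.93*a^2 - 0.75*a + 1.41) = 9.8448*a^4 - 1.7285*a^3 - 7.4952*a^2 + 1.617*a + 0.8037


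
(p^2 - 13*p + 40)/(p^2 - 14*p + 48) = (p - 5)/(p - 6)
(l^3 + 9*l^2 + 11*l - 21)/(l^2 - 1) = (l^2 + 10*l + 21)/(l + 1)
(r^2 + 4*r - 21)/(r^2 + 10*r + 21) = (r - 3)/(r + 3)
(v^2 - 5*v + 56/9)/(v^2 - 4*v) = (v^2 - 5*v + 56/9)/(v*(v - 4))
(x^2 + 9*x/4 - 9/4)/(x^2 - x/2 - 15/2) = (-4*x^2 - 9*x + 9)/(2*(-2*x^2 + x + 15))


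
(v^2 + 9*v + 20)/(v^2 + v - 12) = (v + 5)/(v - 3)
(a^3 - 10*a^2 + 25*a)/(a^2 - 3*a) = (a^2 - 10*a + 25)/(a - 3)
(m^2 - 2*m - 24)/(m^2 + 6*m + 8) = (m - 6)/(m + 2)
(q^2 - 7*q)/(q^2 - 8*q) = (q - 7)/(q - 8)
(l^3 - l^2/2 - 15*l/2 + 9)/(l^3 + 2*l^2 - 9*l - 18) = (l^2 - 7*l/2 + 3)/(l^2 - l - 6)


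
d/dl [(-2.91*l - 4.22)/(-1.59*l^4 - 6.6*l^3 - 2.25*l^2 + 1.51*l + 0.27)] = (-13.8807*l^4 - 65.2512*l^3 - 90.1035*l^2 - 18.99*l + 5.5865)/(2.5281*l^8 + 20.988*l^7 + 50.715*l^6 + 24.8982*l^5 - 15.7281*l^4 - 10.359*l^3 + 1.0651*l^2 + 0.8154*l + 0.0729)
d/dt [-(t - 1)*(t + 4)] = -2*t - 3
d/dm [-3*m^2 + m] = 1 - 6*m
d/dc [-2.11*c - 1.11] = -2.11000000000000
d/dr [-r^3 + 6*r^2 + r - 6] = -3*r^2 + 12*r + 1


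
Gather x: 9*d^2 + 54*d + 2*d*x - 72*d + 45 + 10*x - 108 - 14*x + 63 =9*d^2 - 18*d + x*(2*d - 4)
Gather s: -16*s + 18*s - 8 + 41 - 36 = 2*s - 3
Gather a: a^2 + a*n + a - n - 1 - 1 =a^2 + a*(n + 1) - n - 2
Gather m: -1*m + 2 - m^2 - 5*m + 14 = -m^2 - 6*m + 16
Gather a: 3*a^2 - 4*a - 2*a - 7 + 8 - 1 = 3*a^2 - 6*a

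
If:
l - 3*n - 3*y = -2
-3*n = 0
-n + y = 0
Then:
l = -2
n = 0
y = 0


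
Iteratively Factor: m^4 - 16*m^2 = (m + 4)*(m^3 - 4*m^2) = (m - 4)*(m + 4)*(m^2) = m*(m - 4)*(m + 4)*(m)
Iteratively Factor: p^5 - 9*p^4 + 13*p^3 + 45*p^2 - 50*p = (p + 2)*(p^4 - 11*p^3 + 35*p^2 - 25*p) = (p - 5)*(p + 2)*(p^3 - 6*p^2 + 5*p) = p*(p - 5)*(p + 2)*(p^2 - 6*p + 5) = p*(p - 5)^2*(p + 2)*(p - 1)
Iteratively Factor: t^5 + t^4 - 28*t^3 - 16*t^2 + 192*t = (t + 4)*(t^4 - 3*t^3 - 16*t^2 + 48*t) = t*(t + 4)*(t^3 - 3*t^2 - 16*t + 48) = t*(t - 3)*(t + 4)*(t^2 - 16) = t*(t - 3)*(t + 4)^2*(t - 4)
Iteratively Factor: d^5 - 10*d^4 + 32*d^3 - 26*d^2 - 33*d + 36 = (d - 4)*(d^4 - 6*d^3 + 8*d^2 + 6*d - 9) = (d - 4)*(d - 1)*(d^3 - 5*d^2 + 3*d + 9) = (d - 4)*(d - 3)*(d - 1)*(d^2 - 2*d - 3) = (d - 4)*(d - 3)^2*(d - 1)*(d + 1)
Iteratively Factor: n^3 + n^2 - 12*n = (n - 3)*(n^2 + 4*n) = n*(n - 3)*(n + 4)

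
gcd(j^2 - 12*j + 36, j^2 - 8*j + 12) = j - 6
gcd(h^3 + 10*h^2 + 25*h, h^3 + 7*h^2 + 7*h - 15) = h + 5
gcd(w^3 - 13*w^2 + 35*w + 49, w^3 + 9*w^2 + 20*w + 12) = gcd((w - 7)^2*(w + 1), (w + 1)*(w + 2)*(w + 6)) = w + 1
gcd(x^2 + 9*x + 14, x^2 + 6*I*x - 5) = 1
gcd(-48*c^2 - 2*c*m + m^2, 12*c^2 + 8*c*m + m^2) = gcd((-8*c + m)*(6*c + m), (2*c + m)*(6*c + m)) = 6*c + m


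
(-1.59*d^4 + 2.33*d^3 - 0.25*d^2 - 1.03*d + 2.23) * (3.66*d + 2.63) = -5.8194*d^5 + 4.3461*d^4 + 5.2129*d^3 - 4.4273*d^2 + 5.4529*d + 5.8649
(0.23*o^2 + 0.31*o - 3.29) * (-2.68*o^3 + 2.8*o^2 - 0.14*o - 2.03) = -0.6164*o^5 - 0.1868*o^4 + 9.653*o^3 - 9.7223*o^2 - 0.1687*o + 6.6787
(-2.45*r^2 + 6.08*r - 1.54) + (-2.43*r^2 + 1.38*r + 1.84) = -4.88*r^2 + 7.46*r + 0.3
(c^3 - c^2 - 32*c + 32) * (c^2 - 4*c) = c^5 - 5*c^4 - 28*c^3 + 160*c^2 - 128*c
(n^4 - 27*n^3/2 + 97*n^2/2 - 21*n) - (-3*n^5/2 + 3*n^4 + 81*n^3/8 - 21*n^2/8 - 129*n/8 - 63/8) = 3*n^5/2 - 2*n^4 - 189*n^3/8 + 409*n^2/8 - 39*n/8 + 63/8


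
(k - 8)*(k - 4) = k^2 - 12*k + 32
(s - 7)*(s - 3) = s^2 - 10*s + 21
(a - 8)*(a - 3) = a^2 - 11*a + 24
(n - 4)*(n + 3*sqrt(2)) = n^2 - 4*n + 3*sqrt(2)*n - 12*sqrt(2)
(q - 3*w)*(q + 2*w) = q^2 - q*w - 6*w^2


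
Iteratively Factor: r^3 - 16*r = (r - 4)*(r^2 + 4*r) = r*(r - 4)*(r + 4)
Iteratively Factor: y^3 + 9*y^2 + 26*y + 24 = (y + 4)*(y^2 + 5*y + 6) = (y + 2)*(y + 4)*(y + 3)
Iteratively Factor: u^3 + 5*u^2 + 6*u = (u + 3)*(u^2 + 2*u) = u*(u + 3)*(u + 2)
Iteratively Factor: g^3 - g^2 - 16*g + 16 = (g - 1)*(g^2 - 16) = (g - 4)*(g - 1)*(g + 4)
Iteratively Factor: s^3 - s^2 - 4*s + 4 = (s - 2)*(s^2 + s - 2) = (s - 2)*(s + 2)*(s - 1)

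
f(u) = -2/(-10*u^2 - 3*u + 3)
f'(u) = -2*(20*u + 3)/(-10*u^2 - 3*u + 3)^2 = 2*(-20*u - 3)/(10*u^2 + 3*u - 3)^2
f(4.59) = 0.01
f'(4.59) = -0.00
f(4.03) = 0.01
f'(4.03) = -0.01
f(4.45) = 0.01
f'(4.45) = -0.00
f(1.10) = 0.16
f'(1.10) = -0.33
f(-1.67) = 0.10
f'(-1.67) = 0.15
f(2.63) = 0.03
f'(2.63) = -0.02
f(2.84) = 0.02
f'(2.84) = -0.02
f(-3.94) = 0.01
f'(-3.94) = 0.01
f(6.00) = 0.01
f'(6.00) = 0.00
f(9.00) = 0.00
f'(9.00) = 0.00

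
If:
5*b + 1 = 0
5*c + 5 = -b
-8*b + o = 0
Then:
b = -1/5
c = -24/25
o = -8/5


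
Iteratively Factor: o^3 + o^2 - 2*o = (o + 2)*(o^2 - o) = o*(o + 2)*(o - 1)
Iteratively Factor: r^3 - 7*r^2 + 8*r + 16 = (r + 1)*(r^2 - 8*r + 16) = (r - 4)*(r + 1)*(r - 4)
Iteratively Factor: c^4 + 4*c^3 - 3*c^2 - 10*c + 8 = (c - 1)*(c^3 + 5*c^2 + 2*c - 8) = (c - 1)*(c + 4)*(c^2 + c - 2) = (c - 1)^2*(c + 4)*(c + 2)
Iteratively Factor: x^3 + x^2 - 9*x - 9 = (x + 1)*(x^2 - 9) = (x - 3)*(x + 1)*(x + 3)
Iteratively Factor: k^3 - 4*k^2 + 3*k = (k - 3)*(k^2 - k) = (k - 3)*(k - 1)*(k)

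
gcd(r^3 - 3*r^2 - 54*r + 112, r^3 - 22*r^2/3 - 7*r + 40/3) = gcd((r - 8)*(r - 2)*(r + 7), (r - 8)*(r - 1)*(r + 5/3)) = r - 8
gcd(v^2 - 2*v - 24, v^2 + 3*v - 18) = 1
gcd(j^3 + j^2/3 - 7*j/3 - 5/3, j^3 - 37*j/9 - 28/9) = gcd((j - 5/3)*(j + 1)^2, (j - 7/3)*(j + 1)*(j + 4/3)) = j + 1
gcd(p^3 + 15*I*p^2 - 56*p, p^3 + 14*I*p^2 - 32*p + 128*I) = p + 8*I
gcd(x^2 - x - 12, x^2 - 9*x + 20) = x - 4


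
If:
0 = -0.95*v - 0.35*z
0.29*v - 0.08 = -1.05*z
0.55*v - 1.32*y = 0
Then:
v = -0.03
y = -0.01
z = 0.08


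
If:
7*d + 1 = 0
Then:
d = -1/7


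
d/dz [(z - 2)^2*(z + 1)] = 3*z*(z - 2)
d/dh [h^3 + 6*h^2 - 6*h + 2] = 3*h^2 + 12*h - 6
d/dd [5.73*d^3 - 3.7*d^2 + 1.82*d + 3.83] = 17.19*d^2 - 7.4*d + 1.82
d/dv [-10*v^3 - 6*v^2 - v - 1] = -30*v^2 - 12*v - 1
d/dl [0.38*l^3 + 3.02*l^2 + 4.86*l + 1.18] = 1.14*l^2 + 6.04*l + 4.86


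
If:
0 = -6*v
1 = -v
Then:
No Solution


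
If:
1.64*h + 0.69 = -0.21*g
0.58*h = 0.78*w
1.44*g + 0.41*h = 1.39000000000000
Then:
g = 1.13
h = -0.56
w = -0.42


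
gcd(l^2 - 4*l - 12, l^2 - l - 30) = l - 6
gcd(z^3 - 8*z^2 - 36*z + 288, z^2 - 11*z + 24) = z - 8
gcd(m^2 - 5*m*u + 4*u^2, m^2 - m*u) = -m + u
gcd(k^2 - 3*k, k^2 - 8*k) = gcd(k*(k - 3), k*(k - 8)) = k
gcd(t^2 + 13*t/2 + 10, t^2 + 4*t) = t + 4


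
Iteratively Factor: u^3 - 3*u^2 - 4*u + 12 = (u + 2)*(u^2 - 5*u + 6) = (u - 2)*(u + 2)*(u - 3)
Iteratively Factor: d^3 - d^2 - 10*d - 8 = (d + 1)*(d^2 - 2*d - 8) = (d + 1)*(d + 2)*(d - 4)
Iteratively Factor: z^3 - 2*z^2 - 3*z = (z)*(z^2 - 2*z - 3) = z*(z - 3)*(z + 1)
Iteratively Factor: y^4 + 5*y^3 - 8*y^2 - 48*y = (y - 3)*(y^3 + 8*y^2 + 16*y) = y*(y - 3)*(y^2 + 8*y + 16) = y*(y - 3)*(y + 4)*(y + 4)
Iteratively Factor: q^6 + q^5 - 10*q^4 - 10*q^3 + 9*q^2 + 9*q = (q)*(q^5 + q^4 - 10*q^3 - 10*q^2 + 9*q + 9) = q*(q - 1)*(q^4 + 2*q^3 - 8*q^2 - 18*q - 9) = q*(q - 1)*(q + 3)*(q^3 - q^2 - 5*q - 3) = q*(q - 3)*(q - 1)*(q + 3)*(q^2 + 2*q + 1) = q*(q - 3)*(q - 1)*(q + 1)*(q + 3)*(q + 1)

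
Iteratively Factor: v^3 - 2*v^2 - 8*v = (v + 2)*(v^2 - 4*v) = (v - 4)*(v + 2)*(v)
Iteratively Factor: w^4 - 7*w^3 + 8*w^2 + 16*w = (w - 4)*(w^3 - 3*w^2 - 4*w) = (w - 4)^2*(w^2 + w) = w*(w - 4)^2*(w + 1)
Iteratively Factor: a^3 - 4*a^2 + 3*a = (a)*(a^2 - 4*a + 3) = a*(a - 3)*(a - 1)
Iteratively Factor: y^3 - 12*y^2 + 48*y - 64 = (y - 4)*(y^2 - 8*y + 16) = (y - 4)^2*(y - 4)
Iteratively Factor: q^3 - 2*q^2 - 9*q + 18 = (q - 2)*(q^2 - 9) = (q - 3)*(q - 2)*(q + 3)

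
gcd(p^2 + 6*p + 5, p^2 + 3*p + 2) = p + 1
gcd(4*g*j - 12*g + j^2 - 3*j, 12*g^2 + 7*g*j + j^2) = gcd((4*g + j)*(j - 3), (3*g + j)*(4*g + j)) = 4*g + j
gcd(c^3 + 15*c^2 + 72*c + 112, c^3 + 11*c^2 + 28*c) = c^2 + 11*c + 28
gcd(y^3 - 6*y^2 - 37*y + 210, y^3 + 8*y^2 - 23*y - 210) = y^2 + y - 30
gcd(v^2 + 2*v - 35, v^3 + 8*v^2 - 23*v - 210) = v^2 + 2*v - 35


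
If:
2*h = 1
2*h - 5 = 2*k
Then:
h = 1/2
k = -2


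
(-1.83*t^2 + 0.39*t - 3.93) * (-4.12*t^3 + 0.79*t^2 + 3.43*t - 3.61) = 7.5396*t^5 - 3.0525*t^4 + 10.2228*t^3 + 4.8393*t^2 - 14.8878*t + 14.1873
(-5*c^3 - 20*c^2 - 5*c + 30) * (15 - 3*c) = 15*c^4 - 15*c^3 - 285*c^2 - 165*c + 450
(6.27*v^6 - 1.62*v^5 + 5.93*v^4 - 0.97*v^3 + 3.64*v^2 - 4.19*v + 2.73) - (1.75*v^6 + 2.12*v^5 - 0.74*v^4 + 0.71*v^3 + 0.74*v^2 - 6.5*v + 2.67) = 4.52*v^6 - 3.74*v^5 + 6.67*v^4 - 1.68*v^3 + 2.9*v^2 + 2.31*v + 0.0600000000000001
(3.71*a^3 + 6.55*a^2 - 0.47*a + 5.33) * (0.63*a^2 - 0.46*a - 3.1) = 2.3373*a^5 + 2.4199*a^4 - 14.8101*a^3 - 16.7309*a^2 - 0.9948*a - 16.523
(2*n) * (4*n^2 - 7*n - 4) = 8*n^3 - 14*n^2 - 8*n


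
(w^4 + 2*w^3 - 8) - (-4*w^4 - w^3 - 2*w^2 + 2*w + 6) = 5*w^4 + 3*w^3 + 2*w^2 - 2*w - 14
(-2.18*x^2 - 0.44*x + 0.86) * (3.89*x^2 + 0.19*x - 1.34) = -8.4802*x^4 - 2.1258*x^3 + 6.183*x^2 + 0.753*x - 1.1524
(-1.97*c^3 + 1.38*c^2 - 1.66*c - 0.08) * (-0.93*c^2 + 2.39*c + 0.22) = 1.8321*c^5 - 5.9917*c^4 + 4.4086*c^3 - 3.5894*c^2 - 0.5564*c - 0.0176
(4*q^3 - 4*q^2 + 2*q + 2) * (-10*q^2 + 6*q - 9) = -40*q^5 + 64*q^4 - 80*q^3 + 28*q^2 - 6*q - 18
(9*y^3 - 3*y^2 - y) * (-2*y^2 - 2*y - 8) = -18*y^5 - 12*y^4 - 64*y^3 + 26*y^2 + 8*y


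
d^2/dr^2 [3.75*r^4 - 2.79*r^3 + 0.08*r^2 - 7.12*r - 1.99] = 45.0*r^2 - 16.74*r + 0.16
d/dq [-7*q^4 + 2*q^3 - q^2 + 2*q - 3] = -28*q^3 + 6*q^2 - 2*q + 2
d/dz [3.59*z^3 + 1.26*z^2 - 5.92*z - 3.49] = 10.77*z^2 + 2.52*z - 5.92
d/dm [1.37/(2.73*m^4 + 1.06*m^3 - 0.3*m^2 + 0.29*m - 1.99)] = (-14.9604*m^3 - 4.3566*m^2 + 0.822*m - 0.3973)/(2.73*m^4 + 1.06*m^3 - 0.3*m^2 + 0.29*m - 1.99)^2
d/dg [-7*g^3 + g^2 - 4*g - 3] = -21*g^2 + 2*g - 4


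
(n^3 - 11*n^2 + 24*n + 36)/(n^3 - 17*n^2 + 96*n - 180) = (n + 1)/(n - 5)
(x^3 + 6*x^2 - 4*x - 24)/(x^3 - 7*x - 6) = (x^2 + 4*x - 12)/(x^2 - 2*x - 3)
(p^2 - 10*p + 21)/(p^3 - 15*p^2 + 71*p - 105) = 1/(p - 5)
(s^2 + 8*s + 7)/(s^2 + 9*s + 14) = (s + 1)/(s + 2)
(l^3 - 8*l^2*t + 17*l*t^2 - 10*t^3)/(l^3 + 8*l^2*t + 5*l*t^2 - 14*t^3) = (l^2 - 7*l*t + 10*t^2)/(l^2 + 9*l*t + 14*t^2)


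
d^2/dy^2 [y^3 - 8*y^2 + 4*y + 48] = 6*y - 16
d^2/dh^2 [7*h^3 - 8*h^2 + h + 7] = 42*h - 16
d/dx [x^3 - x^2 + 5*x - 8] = 3*x^2 - 2*x + 5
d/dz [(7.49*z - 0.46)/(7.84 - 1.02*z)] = (59.417448*z - 456.698816)/(1.02*z - 7.84)^3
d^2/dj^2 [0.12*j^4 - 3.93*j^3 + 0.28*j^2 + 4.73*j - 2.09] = 1.44*j^2 - 23.58*j + 0.56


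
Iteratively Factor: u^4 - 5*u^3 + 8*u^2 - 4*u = (u - 1)*(u^3 - 4*u^2 + 4*u) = u*(u - 1)*(u^2 - 4*u + 4) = u*(u - 2)*(u - 1)*(u - 2)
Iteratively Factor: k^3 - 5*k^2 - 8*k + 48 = (k - 4)*(k^2 - k - 12) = (k - 4)^2*(k + 3)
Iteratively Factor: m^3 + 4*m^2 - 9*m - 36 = (m + 4)*(m^2 - 9) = (m + 3)*(m + 4)*(m - 3)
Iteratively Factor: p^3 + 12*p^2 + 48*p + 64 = (p + 4)*(p^2 + 8*p + 16) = (p + 4)^2*(p + 4)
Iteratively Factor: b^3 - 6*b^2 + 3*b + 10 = (b + 1)*(b^2 - 7*b + 10) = (b - 2)*(b + 1)*(b - 5)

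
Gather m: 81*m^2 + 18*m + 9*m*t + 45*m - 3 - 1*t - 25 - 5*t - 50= 81*m^2 + m*(9*t + 63) - 6*t - 78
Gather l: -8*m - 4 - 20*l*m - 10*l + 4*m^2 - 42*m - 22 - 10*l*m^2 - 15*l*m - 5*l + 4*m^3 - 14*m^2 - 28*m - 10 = l*(-10*m^2 - 35*m - 15) + 4*m^3 - 10*m^2 - 78*m - 36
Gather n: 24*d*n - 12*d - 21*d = 24*d*n - 33*d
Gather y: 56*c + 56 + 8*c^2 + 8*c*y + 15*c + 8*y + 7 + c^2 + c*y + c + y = 9*c^2 + 72*c + y*(9*c + 9) + 63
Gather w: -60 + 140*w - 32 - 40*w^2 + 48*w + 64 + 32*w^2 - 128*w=-8*w^2 + 60*w - 28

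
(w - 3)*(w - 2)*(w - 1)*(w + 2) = w^4 - 4*w^3 - w^2 + 16*w - 12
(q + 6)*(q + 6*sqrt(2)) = q^2 + 6*q + 6*sqrt(2)*q + 36*sqrt(2)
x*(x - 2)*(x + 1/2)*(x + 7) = x^4 + 11*x^3/2 - 23*x^2/2 - 7*x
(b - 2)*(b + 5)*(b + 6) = b^3 + 9*b^2 + 8*b - 60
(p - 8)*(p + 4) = p^2 - 4*p - 32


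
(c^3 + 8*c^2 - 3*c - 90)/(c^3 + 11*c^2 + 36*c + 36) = (c^2 + 2*c - 15)/(c^2 + 5*c + 6)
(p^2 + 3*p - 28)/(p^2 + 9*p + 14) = (p - 4)/(p + 2)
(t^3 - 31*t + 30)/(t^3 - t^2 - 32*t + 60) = (t - 1)/(t - 2)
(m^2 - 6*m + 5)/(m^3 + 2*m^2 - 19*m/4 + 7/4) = 4*(m - 5)/(4*m^2 + 12*m - 7)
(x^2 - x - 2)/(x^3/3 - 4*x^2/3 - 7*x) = 3*(-x^2 + x + 2)/(x*(-x^2 + 4*x + 21))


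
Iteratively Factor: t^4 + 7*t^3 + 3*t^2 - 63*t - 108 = (t + 4)*(t^3 + 3*t^2 - 9*t - 27) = (t + 3)*(t + 4)*(t^2 - 9) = (t - 3)*(t + 3)*(t + 4)*(t + 3)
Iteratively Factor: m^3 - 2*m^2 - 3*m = (m - 3)*(m^2 + m) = (m - 3)*(m + 1)*(m)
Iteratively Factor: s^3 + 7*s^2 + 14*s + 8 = (s + 1)*(s^2 + 6*s + 8) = (s + 1)*(s + 4)*(s + 2)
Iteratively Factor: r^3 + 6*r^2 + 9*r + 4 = (r + 1)*(r^2 + 5*r + 4) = (r + 1)*(r + 4)*(r + 1)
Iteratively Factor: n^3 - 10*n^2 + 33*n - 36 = (n - 3)*(n^2 - 7*n + 12) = (n - 4)*(n - 3)*(n - 3)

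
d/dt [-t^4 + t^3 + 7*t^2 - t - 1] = -4*t^3 + 3*t^2 + 14*t - 1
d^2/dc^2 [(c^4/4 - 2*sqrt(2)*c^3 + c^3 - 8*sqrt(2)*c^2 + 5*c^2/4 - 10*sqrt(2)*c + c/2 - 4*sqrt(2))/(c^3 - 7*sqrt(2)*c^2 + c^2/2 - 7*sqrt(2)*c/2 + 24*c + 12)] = (-139*c^6 - 14*sqrt(2)*c^6 - 1212*c^5 - 45*sqrt(2)*c^5 + 8730*c^4 + 7914*sqrt(2)*c^4 - 11921*sqrt(2)*c^3 - 13370*c^3 - 34272*sqrt(2)*c^2 - 36072*c^2 - 18336*sqrt(2)*c - 8688*c - 10064*sqrt(2) - 2112)/(8*c^9 - 168*sqrt(2)*c^8 + 12*c^8 - 252*sqrt(2)*c^7 + 2934*c^7 - 13678*sqrt(2)*c^6 + 4393*c^6 - 20349*sqrt(2)*c^5 + 72468*c^5 - 106932*sqrt(2)*c^4 + 105774*c^4 - 146846*sqrt(2)*c^3 + 163296*c^3 - 72576*sqrt(2)*c^2 + 174672*c^2 - 12096*sqrt(2)*c + 82944*c + 13824)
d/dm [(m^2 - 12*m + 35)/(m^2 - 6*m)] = 2*(3*m^2 - 35*m + 105)/(m^2*(m^2 - 12*m + 36))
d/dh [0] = 0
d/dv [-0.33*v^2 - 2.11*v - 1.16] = -0.66*v - 2.11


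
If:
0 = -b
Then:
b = 0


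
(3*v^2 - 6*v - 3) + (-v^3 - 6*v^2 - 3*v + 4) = -v^3 - 3*v^2 - 9*v + 1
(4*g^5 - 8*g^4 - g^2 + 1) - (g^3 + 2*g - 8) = 4*g^5 - 8*g^4 - g^3 - g^2 - 2*g + 9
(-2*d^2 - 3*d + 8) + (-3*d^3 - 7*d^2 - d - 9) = -3*d^3 - 9*d^2 - 4*d - 1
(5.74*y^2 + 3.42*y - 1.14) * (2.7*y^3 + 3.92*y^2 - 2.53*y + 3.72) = 15.498*y^5 + 31.7348*y^4 - 4.1938*y^3 + 8.2314*y^2 + 15.6066*y - 4.2408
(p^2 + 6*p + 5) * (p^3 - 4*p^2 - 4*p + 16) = p^5 + 2*p^4 - 23*p^3 - 28*p^2 + 76*p + 80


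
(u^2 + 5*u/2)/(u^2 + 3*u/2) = (2*u + 5)/(2*u + 3)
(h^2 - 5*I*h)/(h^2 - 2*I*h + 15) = h/(h + 3*I)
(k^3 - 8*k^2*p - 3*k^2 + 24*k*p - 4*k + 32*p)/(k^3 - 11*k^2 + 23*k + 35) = (k^2 - 8*k*p - 4*k + 32*p)/(k^2 - 12*k + 35)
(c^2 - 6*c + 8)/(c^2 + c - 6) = (c - 4)/(c + 3)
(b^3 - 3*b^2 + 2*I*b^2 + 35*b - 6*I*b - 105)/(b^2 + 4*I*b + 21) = (b^2 - b*(3 + 5*I) + 15*I)/(b - 3*I)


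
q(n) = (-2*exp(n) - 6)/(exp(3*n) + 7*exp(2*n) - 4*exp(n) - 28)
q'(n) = (-2*exp(n) - 6)*(-3*exp(3*n) - 14*exp(2*n) + 4*exp(n))/(exp(3*n) + 7*exp(2*n) - 4*exp(n) - 28)^2 - 2*exp(n)/(exp(3*n) + 7*exp(2*n) - 4*exp(n) - 28)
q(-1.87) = 0.22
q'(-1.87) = 0.01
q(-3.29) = 0.22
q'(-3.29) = 0.00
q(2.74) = -0.01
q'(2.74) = 0.01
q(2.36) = -0.01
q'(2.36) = 0.03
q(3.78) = -0.00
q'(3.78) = 0.00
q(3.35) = -0.00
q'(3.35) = 0.00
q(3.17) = -0.00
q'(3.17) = 0.01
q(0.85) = -0.78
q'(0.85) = 5.62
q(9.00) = 0.00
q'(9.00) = 0.00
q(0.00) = 0.33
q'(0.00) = 0.26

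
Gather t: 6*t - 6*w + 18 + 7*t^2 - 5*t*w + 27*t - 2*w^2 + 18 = 7*t^2 + t*(33 - 5*w) - 2*w^2 - 6*w + 36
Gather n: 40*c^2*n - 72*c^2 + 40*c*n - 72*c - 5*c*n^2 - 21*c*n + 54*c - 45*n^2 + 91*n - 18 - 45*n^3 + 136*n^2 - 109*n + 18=-72*c^2 - 18*c - 45*n^3 + n^2*(91 - 5*c) + n*(40*c^2 + 19*c - 18)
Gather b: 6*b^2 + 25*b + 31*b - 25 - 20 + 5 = 6*b^2 + 56*b - 40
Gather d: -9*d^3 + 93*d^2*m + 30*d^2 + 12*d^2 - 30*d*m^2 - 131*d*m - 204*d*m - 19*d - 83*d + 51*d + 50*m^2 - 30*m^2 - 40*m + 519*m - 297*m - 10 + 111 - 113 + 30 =-9*d^3 + d^2*(93*m + 42) + d*(-30*m^2 - 335*m - 51) + 20*m^2 + 182*m + 18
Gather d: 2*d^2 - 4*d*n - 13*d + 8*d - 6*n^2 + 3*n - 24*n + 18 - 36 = 2*d^2 + d*(-4*n - 5) - 6*n^2 - 21*n - 18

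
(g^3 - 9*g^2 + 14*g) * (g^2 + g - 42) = g^5 - 8*g^4 - 37*g^3 + 392*g^2 - 588*g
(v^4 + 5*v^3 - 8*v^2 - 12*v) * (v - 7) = v^5 - 2*v^4 - 43*v^3 + 44*v^2 + 84*v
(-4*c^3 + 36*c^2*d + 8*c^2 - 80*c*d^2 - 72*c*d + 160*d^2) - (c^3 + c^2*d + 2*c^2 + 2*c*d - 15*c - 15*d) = -5*c^3 + 35*c^2*d + 6*c^2 - 80*c*d^2 - 74*c*d + 15*c + 160*d^2 + 15*d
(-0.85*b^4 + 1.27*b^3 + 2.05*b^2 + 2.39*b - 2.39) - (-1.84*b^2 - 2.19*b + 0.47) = -0.85*b^4 + 1.27*b^3 + 3.89*b^2 + 4.58*b - 2.86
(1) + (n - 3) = n - 2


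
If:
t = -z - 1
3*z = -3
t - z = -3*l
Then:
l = -1/3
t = 0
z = -1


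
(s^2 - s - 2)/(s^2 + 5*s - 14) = (s + 1)/(s + 7)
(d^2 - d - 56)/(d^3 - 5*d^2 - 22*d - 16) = (d + 7)/(d^2 + 3*d + 2)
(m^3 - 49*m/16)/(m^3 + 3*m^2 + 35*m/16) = (4*m - 7)/(4*m + 5)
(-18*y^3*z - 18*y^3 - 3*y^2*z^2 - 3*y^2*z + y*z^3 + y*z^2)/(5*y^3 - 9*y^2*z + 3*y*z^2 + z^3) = y*(-18*y^2*z - 18*y^2 - 3*y*z^2 - 3*y*z + z^3 + z^2)/(5*y^3 - 9*y^2*z + 3*y*z^2 + z^3)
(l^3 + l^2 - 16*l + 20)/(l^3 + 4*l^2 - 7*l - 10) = (l - 2)/(l + 1)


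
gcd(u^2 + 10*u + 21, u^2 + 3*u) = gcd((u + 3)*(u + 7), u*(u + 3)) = u + 3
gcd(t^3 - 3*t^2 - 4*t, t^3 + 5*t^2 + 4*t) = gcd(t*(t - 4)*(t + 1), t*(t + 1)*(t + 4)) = t^2 + t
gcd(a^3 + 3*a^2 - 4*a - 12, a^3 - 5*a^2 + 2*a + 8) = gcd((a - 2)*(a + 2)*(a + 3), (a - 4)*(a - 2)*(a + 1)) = a - 2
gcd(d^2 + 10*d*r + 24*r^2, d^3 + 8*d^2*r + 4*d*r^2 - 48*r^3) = d^2 + 10*d*r + 24*r^2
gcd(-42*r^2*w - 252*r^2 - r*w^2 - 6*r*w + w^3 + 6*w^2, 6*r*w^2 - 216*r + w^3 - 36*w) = 6*r*w + 36*r + w^2 + 6*w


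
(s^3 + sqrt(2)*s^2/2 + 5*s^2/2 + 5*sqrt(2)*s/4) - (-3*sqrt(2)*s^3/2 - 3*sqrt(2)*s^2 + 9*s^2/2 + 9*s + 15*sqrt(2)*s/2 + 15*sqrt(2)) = s^3 + 3*sqrt(2)*s^3/2 - 2*s^2 + 7*sqrt(2)*s^2/2 - 9*s - 25*sqrt(2)*s/4 - 15*sqrt(2)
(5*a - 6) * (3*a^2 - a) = 15*a^3 - 23*a^2 + 6*a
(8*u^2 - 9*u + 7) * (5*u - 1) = 40*u^3 - 53*u^2 + 44*u - 7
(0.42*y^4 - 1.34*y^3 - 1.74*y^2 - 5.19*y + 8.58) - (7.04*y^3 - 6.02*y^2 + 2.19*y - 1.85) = 0.42*y^4 - 8.38*y^3 + 4.28*y^2 - 7.38*y + 10.43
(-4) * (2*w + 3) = -8*w - 12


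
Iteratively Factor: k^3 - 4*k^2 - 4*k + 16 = (k - 2)*(k^2 - 2*k - 8) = (k - 2)*(k + 2)*(k - 4)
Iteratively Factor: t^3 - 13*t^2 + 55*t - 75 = (t - 5)*(t^2 - 8*t + 15) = (t - 5)*(t - 3)*(t - 5)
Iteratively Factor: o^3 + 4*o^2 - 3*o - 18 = (o + 3)*(o^2 + o - 6) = (o + 3)^2*(o - 2)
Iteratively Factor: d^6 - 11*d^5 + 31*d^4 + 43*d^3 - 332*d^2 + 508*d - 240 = (d - 2)*(d^5 - 9*d^4 + 13*d^3 + 69*d^2 - 194*d + 120) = (d - 2)*(d - 1)*(d^4 - 8*d^3 + 5*d^2 + 74*d - 120) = (d - 5)*(d - 2)*(d - 1)*(d^3 - 3*d^2 - 10*d + 24) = (d - 5)*(d - 2)^2*(d - 1)*(d^2 - d - 12) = (d - 5)*(d - 4)*(d - 2)^2*(d - 1)*(d + 3)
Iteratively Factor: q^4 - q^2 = (q)*(q^3 - q) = q*(q - 1)*(q^2 + q) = q*(q - 1)*(q + 1)*(q)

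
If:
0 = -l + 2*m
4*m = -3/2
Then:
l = -3/4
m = -3/8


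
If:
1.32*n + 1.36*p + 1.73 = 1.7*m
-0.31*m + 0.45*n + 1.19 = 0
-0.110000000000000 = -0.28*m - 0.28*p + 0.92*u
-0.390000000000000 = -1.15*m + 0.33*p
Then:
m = 0.85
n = -2.06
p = 1.79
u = 0.68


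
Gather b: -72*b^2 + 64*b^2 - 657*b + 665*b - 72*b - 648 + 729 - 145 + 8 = -8*b^2 - 64*b - 56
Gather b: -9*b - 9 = -9*b - 9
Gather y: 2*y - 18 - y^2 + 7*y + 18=-y^2 + 9*y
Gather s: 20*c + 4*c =24*c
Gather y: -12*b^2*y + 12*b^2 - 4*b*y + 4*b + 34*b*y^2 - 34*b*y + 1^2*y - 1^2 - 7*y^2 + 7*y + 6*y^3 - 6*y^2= 12*b^2 + 4*b + 6*y^3 + y^2*(34*b - 13) + y*(-12*b^2 - 38*b + 8) - 1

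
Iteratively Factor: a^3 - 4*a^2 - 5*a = (a + 1)*(a^2 - 5*a) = a*(a + 1)*(a - 5)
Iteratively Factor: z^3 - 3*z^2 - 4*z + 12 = (z - 2)*(z^2 - z - 6) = (z - 3)*(z - 2)*(z + 2)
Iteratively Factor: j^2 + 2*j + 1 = (j + 1)*(j + 1)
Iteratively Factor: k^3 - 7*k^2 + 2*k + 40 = (k + 2)*(k^2 - 9*k + 20) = (k - 4)*(k + 2)*(k - 5)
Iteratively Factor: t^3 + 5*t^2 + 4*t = (t + 4)*(t^2 + t) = t*(t + 4)*(t + 1)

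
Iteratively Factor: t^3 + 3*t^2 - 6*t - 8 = (t + 4)*(t^2 - t - 2) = (t - 2)*(t + 4)*(t + 1)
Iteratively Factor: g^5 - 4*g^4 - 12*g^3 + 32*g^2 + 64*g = (g)*(g^4 - 4*g^3 - 12*g^2 + 32*g + 64) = g*(g + 2)*(g^3 - 6*g^2 + 32) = g*(g + 2)^2*(g^2 - 8*g + 16) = g*(g - 4)*(g + 2)^2*(g - 4)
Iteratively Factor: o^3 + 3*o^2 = (o)*(o^2 + 3*o) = o*(o + 3)*(o)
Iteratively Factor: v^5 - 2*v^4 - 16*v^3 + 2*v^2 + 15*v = (v + 3)*(v^4 - 5*v^3 - v^2 + 5*v) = (v - 1)*(v + 3)*(v^3 - 4*v^2 - 5*v) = (v - 5)*(v - 1)*(v + 3)*(v^2 + v) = v*(v - 5)*(v - 1)*(v + 3)*(v + 1)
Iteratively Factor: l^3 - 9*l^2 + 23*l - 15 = (l - 1)*(l^2 - 8*l + 15) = (l - 3)*(l - 1)*(l - 5)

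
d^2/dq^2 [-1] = 0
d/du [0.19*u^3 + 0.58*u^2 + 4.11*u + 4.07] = 0.57*u^2 + 1.16*u + 4.11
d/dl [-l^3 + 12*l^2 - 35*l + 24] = -3*l^2 + 24*l - 35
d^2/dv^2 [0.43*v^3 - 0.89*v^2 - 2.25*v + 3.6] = 2.58*v - 1.78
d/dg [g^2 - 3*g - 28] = 2*g - 3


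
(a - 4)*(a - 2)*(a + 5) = a^3 - a^2 - 22*a + 40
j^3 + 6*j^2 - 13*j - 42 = (j - 3)*(j + 2)*(j + 7)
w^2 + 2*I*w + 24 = (w - 4*I)*(w + 6*I)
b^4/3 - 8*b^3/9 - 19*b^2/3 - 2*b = b*(b/3 + 1)*(b - 6)*(b + 1/3)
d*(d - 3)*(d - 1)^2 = d^4 - 5*d^3 + 7*d^2 - 3*d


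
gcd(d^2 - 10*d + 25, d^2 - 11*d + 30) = d - 5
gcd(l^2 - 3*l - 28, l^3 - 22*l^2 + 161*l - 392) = l - 7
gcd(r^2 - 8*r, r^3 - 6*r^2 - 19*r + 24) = r - 8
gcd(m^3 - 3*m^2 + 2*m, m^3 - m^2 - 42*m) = m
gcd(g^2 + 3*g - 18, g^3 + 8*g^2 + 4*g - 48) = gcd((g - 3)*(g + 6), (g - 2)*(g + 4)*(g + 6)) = g + 6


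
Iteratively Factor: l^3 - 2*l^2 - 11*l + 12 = (l + 3)*(l^2 - 5*l + 4) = (l - 4)*(l + 3)*(l - 1)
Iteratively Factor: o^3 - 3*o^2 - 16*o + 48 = (o - 4)*(o^2 + o - 12) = (o - 4)*(o + 4)*(o - 3)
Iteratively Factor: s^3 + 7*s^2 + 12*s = (s + 4)*(s^2 + 3*s) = s*(s + 4)*(s + 3)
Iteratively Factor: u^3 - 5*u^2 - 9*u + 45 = (u - 3)*(u^2 - 2*u - 15) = (u - 3)*(u + 3)*(u - 5)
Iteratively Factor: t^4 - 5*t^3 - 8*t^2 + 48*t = (t)*(t^3 - 5*t^2 - 8*t + 48) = t*(t + 3)*(t^2 - 8*t + 16) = t*(t - 4)*(t + 3)*(t - 4)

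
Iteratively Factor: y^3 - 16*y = (y + 4)*(y^2 - 4*y) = y*(y + 4)*(y - 4)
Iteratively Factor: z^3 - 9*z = (z)*(z^2 - 9) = z*(z - 3)*(z + 3)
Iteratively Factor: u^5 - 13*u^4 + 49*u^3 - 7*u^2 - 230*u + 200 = (u + 2)*(u^4 - 15*u^3 + 79*u^2 - 165*u + 100) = (u - 1)*(u + 2)*(u^3 - 14*u^2 + 65*u - 100) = (u - 4)*(u - 1)*(u + 2)*(u^2 - 10*u + 25) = (u - 5)*(u - 4)*(u - 1)*(u + 2)*(u - 5)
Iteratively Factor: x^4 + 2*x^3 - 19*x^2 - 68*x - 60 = (x + 2)*(x^3 - 19*x - 30) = (x + 2)^2*(x^2 - 2*x - 15) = (x - 5)*(x + 2)^2*(x + 3)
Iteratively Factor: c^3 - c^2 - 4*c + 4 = (c - 2)*(c^2 + c - 2) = (c - 2)*(c - 1)*(c + 2)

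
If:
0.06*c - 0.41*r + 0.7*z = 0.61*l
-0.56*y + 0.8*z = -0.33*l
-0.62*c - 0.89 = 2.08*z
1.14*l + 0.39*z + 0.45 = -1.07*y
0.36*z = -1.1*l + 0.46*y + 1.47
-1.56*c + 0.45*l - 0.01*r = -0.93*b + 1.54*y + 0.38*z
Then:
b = 2.19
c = 3.28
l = 1.27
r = -3.81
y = -1.26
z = -1.41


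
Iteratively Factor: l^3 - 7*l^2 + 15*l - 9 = (l - 1)*(l^2 - 6*l + 9) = (l - 3)*(l - 1)*(l - 3)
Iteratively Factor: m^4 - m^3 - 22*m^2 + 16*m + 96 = (m + 4)*(m^3 - 5*m^2 - 2*m + 24) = (m - 3)*(m + 4)*(m^2 - 2*m - 8) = (m - 4)*(m - 3)*(m + 4)*(m + 2)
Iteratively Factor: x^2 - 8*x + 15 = (x - 5)*(x - 3)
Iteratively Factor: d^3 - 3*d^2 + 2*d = (d - 1)*(d^2 - 2*d) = d*(d - 1)*(d - 2)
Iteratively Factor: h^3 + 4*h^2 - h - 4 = (h - 1)*(h^2 + 5*h + 4) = (h - 1)*(h + 1)*(h + 4)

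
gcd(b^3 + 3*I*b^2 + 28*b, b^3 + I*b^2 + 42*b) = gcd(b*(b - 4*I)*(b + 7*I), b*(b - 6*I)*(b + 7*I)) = b^2 + 7*I*b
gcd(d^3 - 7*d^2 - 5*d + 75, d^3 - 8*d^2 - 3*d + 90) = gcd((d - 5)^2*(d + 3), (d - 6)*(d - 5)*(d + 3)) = d^2 - 2*d - 15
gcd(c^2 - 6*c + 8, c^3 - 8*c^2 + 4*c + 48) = c - 4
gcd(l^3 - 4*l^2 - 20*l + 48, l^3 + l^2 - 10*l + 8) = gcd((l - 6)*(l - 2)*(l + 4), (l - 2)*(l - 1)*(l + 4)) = l^2 + 2*l - 8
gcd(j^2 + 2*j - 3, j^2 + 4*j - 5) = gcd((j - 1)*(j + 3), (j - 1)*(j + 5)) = j - 1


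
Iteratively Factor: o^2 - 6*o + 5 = (o - 1)*(o - 5)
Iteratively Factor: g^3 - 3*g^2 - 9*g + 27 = (g - 3)*(g^2 - 9) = (g - 3)*(g + 3)*(g - 3)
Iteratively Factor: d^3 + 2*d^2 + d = (d)*(d^2 + 2*d + 1) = d*(d + 1)*(d + 1)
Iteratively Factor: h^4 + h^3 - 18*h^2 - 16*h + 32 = (h - 4)*(h^3 + 5*h^2 + 2*h - 8) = (h - 4)*(h - 1)*(h^2 + 6*h + 8) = (h - 4)*(h - 1)*(h + 2)*(h + 4)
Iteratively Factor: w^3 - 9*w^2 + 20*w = (w)*(w^2 - 9*w + 20) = w*(w - 4)*(w - 5)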